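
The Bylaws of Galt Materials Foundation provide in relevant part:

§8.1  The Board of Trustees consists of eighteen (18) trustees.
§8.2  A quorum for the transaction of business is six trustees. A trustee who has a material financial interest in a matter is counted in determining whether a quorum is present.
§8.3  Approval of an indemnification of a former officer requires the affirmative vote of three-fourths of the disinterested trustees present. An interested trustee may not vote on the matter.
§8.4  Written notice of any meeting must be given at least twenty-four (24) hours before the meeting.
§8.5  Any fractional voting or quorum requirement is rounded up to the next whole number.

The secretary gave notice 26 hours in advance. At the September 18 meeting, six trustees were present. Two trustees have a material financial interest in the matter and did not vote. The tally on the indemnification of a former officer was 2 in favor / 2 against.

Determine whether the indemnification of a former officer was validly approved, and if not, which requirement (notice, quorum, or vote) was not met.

Invalid — vote requirement not satisfied.

Notice: 26 hours given; 24 required (26 ≥ 24). Satisfied.
Quorum: 6 present (interested trustees count toward quorum); quorum is 6. Satisfied.
Vote: the indemnification of a former officer requires three-fourths of the disinterested trustees present (6 − 2 = 4). 3/4 of 4 = 3, so 3 affirmative votes are needed; 2 voted in favor. Not satisfied.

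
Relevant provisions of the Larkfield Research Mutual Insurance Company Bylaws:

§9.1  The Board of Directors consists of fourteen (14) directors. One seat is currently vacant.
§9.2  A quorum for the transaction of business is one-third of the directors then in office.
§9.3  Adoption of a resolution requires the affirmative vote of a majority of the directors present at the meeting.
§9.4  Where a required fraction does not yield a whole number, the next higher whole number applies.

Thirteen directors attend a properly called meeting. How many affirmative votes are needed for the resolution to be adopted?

7

The resolution requires a majority of the directors present (13).
A majority of 13 is 7.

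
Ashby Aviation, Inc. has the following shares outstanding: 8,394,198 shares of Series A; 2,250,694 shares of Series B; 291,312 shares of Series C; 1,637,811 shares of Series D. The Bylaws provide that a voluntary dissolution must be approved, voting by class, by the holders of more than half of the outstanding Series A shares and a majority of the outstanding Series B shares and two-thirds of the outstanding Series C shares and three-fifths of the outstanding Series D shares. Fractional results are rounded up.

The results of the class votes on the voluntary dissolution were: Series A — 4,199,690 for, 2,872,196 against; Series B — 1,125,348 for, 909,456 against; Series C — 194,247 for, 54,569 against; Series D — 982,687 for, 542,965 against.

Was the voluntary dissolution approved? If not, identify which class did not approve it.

Series A: a majority of 8394198 is 4197100; 4,197,100 required, 4,199,690 in favor — approved.
Series B: a majority of 2250694 is 1125348; 1,125,348 required, 1,125,348 in favor — approved.
Series C: 2/3 of 291312 = 194208; 194,208 required, 194,247 in favor — approved.
Series D: 3/5 of 1637811 = 982686.60, rounded up to 982687; 982,687 required, 982,687 in favor — approved.

Approved — every class gave the required vote.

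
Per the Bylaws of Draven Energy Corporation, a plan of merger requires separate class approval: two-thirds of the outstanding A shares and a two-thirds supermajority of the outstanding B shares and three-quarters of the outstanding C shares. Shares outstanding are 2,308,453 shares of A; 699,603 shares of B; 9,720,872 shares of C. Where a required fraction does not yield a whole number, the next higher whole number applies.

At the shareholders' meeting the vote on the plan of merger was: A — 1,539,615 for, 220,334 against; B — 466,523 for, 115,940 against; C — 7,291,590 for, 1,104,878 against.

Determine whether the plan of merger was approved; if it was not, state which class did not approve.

Approved — every class gave the required vote.

A: 2/3 of 2308453 = 1538968.67, rounded up to 1538969; 1,538,969 required, 1,539,615 in favor — approved.
B: 2/3 of 699603 = 466402; 466,402 required, 466,523 in favor — approved.
C: 3/4 of 9720872 = 7290654; 7,290,654 required, 7,291,590 in favor — approved.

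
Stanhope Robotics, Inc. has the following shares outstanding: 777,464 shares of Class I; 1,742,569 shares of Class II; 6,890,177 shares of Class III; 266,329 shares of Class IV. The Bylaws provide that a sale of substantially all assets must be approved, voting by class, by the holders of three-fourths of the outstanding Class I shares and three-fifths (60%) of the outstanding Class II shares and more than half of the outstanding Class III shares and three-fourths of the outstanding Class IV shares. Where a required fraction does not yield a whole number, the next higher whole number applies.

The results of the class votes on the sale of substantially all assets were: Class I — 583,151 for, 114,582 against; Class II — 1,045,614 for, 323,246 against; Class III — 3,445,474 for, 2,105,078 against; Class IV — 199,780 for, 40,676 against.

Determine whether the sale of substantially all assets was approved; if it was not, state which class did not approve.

Approved — every class gave the required vote.

Class I: 3/4 of 777464 = 583098; 583,098 required, 583,151 in favor — approved.
Class II: 3/5 of 1742569 = 1045541.40, rounded up to 1045542; 1,045,542 required, 1,045,614 in favor — approved.
Class III: a majority of 6890177 is 3445089; 3,445,089 required, 3,445,474 in favor — approved.
Class IV: 3/4 of 266329 = 199746.75, rounded up to 199747; 199,747 required, 199,780 in favor — approved.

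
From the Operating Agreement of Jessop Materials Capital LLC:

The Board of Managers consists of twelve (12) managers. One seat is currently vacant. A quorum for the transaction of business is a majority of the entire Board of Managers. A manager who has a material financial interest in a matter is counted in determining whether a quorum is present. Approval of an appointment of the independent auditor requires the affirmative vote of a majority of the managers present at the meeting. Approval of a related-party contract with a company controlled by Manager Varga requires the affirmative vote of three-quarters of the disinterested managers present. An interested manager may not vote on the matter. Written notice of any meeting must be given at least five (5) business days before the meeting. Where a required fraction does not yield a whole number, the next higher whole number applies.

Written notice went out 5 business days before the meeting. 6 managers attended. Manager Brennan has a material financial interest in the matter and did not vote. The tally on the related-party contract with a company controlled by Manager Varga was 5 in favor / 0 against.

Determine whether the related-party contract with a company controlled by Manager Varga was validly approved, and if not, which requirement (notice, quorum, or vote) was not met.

Notice: 5 business days given; 5 required (5 ≥ 5). Satisfied.
Quorum: 6 present (interested managers count toward quorum); quorum is 7. Not satisfied.
Vote: the related-party contract with a company controlled by Manager Varga requires three-fourths of the disinterested managers present (6 − 1 = 5). 3/4 of 5 = 3.75, rounded up to 4, so 4 affirmative votes are needed; 5 voted in favor. Satisfied. (Moot — without a quorum no business can be validly transacted.)

Invalid — quorum requirement not satisfied.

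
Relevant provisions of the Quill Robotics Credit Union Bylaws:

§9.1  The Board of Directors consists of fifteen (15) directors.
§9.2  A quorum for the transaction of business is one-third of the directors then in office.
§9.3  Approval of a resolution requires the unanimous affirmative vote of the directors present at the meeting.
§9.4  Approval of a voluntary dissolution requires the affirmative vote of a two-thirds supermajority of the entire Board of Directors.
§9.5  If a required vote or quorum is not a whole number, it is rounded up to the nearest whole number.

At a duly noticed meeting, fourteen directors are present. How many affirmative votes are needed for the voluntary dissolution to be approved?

10

The voluntary dissolution requires two-thirds of the entire Board of Directors (15).
2/3 of 15 = 10.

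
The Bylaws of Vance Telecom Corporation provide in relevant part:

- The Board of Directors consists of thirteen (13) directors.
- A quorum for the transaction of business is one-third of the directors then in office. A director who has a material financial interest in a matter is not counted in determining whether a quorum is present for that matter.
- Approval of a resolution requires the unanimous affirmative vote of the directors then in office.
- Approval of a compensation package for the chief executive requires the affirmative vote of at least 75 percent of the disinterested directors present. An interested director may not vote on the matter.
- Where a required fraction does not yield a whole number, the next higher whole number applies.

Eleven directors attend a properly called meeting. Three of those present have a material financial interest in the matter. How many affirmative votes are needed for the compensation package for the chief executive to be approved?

The compensation package for the chief executive requires three-fourths of the disinterested directors present (11 − 3 = 8).
3/4 of 8 = 6.

6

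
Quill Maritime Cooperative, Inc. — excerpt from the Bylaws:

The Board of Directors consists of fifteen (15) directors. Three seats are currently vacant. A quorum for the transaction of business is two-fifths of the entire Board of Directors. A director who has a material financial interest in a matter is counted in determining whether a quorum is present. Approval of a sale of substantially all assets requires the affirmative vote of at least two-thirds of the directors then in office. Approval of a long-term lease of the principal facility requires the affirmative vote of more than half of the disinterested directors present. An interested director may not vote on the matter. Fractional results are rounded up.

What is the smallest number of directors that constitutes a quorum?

2/5 of 15 = 6.

6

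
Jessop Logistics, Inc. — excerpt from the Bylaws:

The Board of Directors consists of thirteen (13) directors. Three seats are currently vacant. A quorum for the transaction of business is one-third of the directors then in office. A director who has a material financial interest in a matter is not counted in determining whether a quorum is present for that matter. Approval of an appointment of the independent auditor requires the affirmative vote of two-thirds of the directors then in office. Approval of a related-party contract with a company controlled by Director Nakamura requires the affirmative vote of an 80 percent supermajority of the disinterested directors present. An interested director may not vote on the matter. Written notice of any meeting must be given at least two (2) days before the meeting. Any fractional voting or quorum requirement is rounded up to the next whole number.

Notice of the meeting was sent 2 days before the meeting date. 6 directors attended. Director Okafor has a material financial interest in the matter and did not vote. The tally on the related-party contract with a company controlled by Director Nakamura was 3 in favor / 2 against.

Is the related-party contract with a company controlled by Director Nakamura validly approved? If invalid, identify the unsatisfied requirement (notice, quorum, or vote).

Invalid — vote requirement not satisfied.

Notice: 2 days given; 2 required (2 ≥ 2). Satisfied.
Quorum: 6 present, but the 1 interested director does not count, leaving 5. Quorum is 4. Satisfied.
Vote: the related-party contract with a company controlled by Director Nakamura requires four-fifths of the disinterested directors present (6 − 1 = 5). 4/5 of 5 = 4, so 4 affirmative votes are needed; 3 voted in favor. Not satisfied.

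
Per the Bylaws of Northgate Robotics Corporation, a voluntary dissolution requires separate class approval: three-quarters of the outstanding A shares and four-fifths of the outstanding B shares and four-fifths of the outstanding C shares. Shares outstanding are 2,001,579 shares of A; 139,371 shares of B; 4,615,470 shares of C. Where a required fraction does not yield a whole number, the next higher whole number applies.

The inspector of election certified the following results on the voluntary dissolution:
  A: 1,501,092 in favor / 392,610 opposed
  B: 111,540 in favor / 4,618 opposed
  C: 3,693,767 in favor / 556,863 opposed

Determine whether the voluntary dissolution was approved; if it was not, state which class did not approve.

A: 3/4 of 2001579 = 1501184.25, rounded up to 1501185; 1,501,185 required, 1,501,092 in favor — not approved.
B: 4/5 of 139371 = 111496.80, rounded up to 111497; 111,497 required, 111,540 in favor — approved.
C: 4/5 of 4615470 = 3692376; 3,692,376 required, 3,693,767 in favor — approved.

Not approved — the A shares did not give the required vote.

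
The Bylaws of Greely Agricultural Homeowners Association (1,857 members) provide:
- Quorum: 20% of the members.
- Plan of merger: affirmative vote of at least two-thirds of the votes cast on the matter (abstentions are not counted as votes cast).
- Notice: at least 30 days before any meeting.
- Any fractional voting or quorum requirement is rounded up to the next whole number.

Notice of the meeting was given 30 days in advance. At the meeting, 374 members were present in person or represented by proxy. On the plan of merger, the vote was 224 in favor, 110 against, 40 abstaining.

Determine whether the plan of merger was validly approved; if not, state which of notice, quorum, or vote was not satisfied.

Valid — all requirements satisfied.

Notice: 30 days given; 30 required. Satisfied.
Quorum: 20% of 1,857 = 371.40, rounded up to 372; 374 present. Satisfied.
Vote: requires two-thirds of the votes cast (374 − 40 abstaining = 334); 2/3 of 334 = 222.67, rounded up to 223, so 223 needed; 224 in favor. Satisfied.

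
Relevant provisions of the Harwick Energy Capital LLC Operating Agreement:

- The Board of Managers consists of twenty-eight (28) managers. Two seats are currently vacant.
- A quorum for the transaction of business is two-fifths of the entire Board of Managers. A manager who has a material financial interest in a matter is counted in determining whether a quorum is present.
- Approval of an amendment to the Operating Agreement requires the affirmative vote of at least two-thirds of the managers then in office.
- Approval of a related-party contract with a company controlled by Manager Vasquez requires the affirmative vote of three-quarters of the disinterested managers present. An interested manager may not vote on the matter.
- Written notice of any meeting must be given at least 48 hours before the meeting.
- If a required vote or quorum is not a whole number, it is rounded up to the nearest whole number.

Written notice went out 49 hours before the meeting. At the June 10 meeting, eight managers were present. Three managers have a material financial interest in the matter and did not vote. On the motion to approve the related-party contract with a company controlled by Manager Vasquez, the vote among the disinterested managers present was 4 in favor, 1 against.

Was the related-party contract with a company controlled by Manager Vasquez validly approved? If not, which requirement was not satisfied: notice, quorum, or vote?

Invalid — quorum requirement not satisfied.

Notice: 49 hours given; 48 required (49 ≥ 48). Satisfied.
Quorum: 8 present (interested managers count toward quorum); quorum is 12. Not satisfied.
Vote: the related-party contract with a company controlled by Manager Vasquez requires three-fourths of the disinterested managers present (8 − 3 = 5). 3/4 of 5 = 3.75, rounded up to 4, so 4 affirmative votes are needed; 4 voted in favor. Satisfied. (Moot — without a quorum no business can be validly transacted.)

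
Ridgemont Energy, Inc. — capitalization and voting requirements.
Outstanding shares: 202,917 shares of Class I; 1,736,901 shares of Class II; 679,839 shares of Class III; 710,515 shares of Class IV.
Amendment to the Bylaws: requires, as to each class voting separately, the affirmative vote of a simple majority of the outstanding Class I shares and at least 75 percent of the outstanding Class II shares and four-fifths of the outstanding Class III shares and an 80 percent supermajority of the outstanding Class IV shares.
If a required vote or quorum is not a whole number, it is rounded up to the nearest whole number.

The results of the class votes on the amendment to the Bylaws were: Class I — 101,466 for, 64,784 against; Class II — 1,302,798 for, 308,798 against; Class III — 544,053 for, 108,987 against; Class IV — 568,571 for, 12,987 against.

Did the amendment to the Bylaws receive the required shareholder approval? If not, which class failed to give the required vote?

Approved — every class gave the required vote.

Class I: a majority of 202917 is 101459; 101,459 required, 101,466 in favor — approved.
Class II: 3/4 of 1736901 = 1302675.75, rounded up to 1302676; 1,302,676 required, 1,302,798 in favor — approved.
Class III: 4/5 of 679839 = 543871.20, rounded up to 543872; 543,872 required, 544,053 in favor — approved.
Class IV: 4/5 of 710515 = 568412; 568,412 required, 568,571 in favor — approved.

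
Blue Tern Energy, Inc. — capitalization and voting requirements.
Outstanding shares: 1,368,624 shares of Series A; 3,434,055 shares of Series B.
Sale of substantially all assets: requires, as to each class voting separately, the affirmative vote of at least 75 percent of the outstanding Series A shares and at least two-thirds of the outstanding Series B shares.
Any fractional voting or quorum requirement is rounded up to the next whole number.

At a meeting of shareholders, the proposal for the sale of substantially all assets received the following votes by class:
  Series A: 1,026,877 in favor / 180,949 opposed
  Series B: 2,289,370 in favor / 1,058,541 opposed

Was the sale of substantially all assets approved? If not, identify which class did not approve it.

Approved — every class gave the required vote.

Series A: 3/4 of 1368624 = 1026468; 1,026,468 required, 1,026,877 in favor — approved.
Series B: 2/3 of 3434055 = 2289370; 2,289,370 required, 2,289,370 in favor — approved.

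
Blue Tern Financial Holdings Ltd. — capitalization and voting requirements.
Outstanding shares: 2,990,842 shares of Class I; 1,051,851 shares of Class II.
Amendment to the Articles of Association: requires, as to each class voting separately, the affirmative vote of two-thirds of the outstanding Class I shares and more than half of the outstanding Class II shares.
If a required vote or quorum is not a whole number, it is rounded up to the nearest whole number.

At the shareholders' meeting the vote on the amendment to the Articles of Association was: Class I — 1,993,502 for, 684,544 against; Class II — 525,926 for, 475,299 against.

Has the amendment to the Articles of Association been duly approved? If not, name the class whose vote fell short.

Not approved — the Class I shares did not give the required vote.

Class I: 2/3 of 2990842 = 1993894.67, rounded up to 1993895; 1,993,895 required, 1,993,502 in favor — not approved.
Class II: a majority of 1051851 is 525926; 525,926 required, 525,926 in favor — approved.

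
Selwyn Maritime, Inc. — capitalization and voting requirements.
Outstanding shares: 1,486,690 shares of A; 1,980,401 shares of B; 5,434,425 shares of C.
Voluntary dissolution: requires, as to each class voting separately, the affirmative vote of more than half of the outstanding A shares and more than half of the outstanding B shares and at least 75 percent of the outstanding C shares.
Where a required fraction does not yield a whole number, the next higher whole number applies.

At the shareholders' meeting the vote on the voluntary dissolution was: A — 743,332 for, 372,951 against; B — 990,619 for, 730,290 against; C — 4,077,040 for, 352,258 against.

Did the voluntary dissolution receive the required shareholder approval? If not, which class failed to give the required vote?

A: a majority of 1486690 is 743346; 743,346 required, 743,332 in favor — not approved.
B: a majority of 1980401 is 990201; 990,201 required, 990,619 in favor — approved.
C: 3/4 of 5434425 = 4075818.75, rounded up to 4075819; 4,075,819 required, 4,077,040 in favor — approved.

Not approved — the A shares did not give the required vote.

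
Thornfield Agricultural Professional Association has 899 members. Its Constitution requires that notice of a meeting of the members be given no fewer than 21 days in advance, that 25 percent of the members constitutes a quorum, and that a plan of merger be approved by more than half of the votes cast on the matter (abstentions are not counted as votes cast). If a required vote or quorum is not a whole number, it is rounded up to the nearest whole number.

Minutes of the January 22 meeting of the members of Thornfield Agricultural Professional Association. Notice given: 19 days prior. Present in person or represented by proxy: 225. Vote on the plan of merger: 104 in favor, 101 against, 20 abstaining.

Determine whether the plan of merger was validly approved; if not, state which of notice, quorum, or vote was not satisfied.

Notice: 19 days given; 21 required. Not satisfied.
Quorum: 25% of 899 = 224.75, rounded up to 225; 225 present. Satisfied.
Vote: requires a majority of the votes cast (225 − 20 abstaining = 205); a majority of 205 is 103, so 103 needed; 104 in favor. Satisfied.

Invalid — notice requirement not satisfied.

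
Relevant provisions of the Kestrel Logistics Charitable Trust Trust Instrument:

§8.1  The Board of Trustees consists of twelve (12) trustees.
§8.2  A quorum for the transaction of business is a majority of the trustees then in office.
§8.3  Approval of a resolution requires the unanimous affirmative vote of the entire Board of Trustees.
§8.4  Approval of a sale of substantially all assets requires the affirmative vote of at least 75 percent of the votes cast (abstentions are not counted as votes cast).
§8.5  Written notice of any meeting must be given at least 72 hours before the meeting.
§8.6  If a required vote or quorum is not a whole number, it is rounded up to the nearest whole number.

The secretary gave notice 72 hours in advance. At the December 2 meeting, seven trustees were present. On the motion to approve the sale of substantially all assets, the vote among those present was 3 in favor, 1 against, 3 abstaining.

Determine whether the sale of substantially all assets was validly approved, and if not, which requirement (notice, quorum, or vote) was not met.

Valid — all requirements satisfied.

Notice: 72 hours given; 72 required (72 ≥ 72). Satisfied.
Quorum: 7 present; quorum is 7. Satisfied.
Vote: the sale of substantially all assets requires three-fourths of the votes cast (7 present − 3 abstaining = 4). 3/4 of 4 = 3, so 3 affirmative votes are needed; 3 voted in favor. Satisfied.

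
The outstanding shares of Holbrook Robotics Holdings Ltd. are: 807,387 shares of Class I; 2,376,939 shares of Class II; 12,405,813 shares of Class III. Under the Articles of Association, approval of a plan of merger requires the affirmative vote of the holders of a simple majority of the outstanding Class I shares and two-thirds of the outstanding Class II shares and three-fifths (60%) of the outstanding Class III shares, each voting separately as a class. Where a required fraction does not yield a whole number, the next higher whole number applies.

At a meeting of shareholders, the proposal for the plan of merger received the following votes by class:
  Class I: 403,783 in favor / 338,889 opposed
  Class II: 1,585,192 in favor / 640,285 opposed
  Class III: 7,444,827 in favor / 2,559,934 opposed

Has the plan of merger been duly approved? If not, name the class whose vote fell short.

Approved — every class gave the required vote.

Class I: a majority of 807387 is 403694; 403,694 required, 403,783 in favor — approved.
Class II: 2/3 of 2376939 = 1584626; 1,584,626 required, 1,585,192 in favor — approved.
Class III: 3/5 of 12405813 = 7443487.80, rounded up to 7443488; 7,443,488 required, 7,444,827 in favor — approved.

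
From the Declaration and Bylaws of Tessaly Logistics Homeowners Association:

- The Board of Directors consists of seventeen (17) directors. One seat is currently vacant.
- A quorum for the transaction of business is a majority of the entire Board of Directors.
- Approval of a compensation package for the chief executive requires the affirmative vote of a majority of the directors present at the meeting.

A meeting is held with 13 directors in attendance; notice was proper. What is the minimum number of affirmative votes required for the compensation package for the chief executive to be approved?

The compensation package for the chief executive requires a majority of the directors present (13).
A majority of 13 is 7.

7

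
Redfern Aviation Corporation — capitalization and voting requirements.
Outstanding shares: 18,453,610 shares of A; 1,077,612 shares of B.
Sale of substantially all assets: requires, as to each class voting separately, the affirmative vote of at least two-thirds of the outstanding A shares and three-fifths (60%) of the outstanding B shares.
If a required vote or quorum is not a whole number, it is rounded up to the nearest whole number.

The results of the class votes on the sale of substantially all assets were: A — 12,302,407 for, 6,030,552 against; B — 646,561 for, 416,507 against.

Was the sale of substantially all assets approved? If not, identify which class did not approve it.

A: 2/3 of 18453610 = 12302406.67, rounded up to 12302407; 12,302,407 required, 12,302,407 in favor — approved.
B: 3/5 of 1077612 = 646567.20, rounded up to 646568; 646,568 required, 646,561 in favor — not approved.

Not approved — the B shares did not give the required vote.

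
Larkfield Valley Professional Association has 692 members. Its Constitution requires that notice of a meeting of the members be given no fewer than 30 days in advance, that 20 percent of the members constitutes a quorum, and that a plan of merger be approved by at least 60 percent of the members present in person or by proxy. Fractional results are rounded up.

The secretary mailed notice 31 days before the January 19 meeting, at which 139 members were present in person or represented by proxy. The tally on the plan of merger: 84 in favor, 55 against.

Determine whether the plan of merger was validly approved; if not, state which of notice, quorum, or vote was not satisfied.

Notice: 31 days given; 30 required. Satisfied.
Quorum: 20% of 692 = 138.40, rounded up to 139; 139 present. Satisfied.
Vote: requires three-fifths of those present (139); 3/5 of 139 = 83.40, rounded up to 84, so 84 needed; 84 in favor. Satisfied.

Valid — all requirements satisfied.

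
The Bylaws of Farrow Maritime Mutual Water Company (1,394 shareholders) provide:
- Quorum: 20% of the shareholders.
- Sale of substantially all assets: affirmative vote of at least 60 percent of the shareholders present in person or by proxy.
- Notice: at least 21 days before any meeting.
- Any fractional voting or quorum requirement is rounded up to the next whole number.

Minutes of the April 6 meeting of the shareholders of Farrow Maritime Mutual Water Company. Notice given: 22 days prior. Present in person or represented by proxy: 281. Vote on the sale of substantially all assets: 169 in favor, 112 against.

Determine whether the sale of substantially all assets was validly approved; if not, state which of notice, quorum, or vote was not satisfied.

Notice: 22 days given; 21 required. Satisfied.
Quorum: 20% of 1,394 = 278.80, rounded up to 279; 281 present. Satisfied.
Vote: requires three-fifths of those present (281); 3/5 of 281 = 168.60, rounded up to 169, so 169 needed; 169 in favor. Satisfied.

Valid — all requirements satisfied.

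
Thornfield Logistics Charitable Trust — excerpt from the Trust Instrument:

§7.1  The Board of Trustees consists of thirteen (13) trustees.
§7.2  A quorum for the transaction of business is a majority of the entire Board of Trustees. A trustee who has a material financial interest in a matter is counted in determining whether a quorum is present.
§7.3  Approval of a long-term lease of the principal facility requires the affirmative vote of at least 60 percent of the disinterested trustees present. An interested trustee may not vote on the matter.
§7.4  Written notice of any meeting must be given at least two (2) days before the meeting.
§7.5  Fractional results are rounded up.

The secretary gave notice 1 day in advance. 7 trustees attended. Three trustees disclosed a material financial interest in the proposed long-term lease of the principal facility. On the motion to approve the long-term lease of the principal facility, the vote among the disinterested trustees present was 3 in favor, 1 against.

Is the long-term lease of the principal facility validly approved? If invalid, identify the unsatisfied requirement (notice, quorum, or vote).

Notice: 1 day given; 2 required (1 < 2). Not satisfied.
Quorum: 7 present (interested trustees count toward quorum); quorum is 7. Satisfied.
Vote: the long-term lease of the principal facility requires three-fifths of the disinterested trustees present (7 − 3 = 4). 3/5 of 4 = 2.40, rounded up to 3, so 3 affirmative votes are needed; 3 voted in favor. Satisfied.

Invalid — notice requirement not satisfied.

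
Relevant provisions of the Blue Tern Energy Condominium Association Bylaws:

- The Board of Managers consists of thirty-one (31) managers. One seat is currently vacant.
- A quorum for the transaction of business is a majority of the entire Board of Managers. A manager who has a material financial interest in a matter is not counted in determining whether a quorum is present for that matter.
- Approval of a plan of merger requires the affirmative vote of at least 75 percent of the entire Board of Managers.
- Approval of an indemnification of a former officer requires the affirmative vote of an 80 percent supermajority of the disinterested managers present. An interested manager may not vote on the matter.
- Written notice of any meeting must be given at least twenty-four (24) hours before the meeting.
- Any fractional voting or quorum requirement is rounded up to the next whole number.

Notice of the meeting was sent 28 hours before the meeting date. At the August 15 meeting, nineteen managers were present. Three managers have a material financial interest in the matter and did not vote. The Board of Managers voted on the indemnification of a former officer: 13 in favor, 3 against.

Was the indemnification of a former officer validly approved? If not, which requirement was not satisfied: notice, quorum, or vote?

Notice: 28 hours given; 24 required (28 ≥ 24). Satisfied.
Quorum: 19 present, but the 3 interested managers do not count, leaving 16. Quorum is 16. Satisfied.
Vote: the indemnification of a former officer requires four-fifths of the disinterested managers present (19 − 3 = 16). 4/5 of 16 = 12.80, rounded up to 13, so 13 affirmative votes are needed; 13 voted in favor. Satisfied.

Valid — all requirements satisfied.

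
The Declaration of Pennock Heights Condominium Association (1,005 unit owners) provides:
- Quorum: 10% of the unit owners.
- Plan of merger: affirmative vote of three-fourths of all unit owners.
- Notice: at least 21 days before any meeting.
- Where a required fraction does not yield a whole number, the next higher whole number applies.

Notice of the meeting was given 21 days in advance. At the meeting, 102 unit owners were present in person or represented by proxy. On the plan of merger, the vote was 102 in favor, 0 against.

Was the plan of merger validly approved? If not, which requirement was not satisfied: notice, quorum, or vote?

Notice: 21 days given; 21 required. Satisfied.
Quorum: 10% of 1,005 = 100.50, rounded up to 101; 102 present. Satisfied.
Vote: requires three-fourths of all unit owners (1,005); 3/4 of 1005 = 753.75, rounded up to 754, so 754 needed; 102 in favor. Not satisfied.

Invalid — vote requirement not satisfied.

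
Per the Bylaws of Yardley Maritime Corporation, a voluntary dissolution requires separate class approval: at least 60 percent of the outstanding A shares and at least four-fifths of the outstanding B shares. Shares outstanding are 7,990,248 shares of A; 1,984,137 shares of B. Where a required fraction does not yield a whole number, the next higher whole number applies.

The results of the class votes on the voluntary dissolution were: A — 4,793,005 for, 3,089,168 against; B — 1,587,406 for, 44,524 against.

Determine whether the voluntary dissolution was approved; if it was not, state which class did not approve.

Not approved — the A shares did not give the required vote.

A: 3/5 of 7990248 = 4794148.80, rounded up to 4794149; 4,794,149 required, 4,793,005 in favor — not approved.
B: 4/5 of 1984137 = 1587309.60, rounded up to 1587310; 1,587,310 required, 1,587,406 in favor — approved.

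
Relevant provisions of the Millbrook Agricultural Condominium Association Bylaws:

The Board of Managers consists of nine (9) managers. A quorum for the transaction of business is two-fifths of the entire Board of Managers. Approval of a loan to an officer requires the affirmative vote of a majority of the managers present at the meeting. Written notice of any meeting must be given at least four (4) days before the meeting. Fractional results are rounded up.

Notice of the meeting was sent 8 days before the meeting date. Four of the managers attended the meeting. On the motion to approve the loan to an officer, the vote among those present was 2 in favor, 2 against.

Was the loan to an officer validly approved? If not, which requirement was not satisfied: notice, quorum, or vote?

Notice: 8 days given; 4 required (8 ≥ 4). Satisfied.
Quorum: 4 present; quorum is 4. Satisfied.
Vote: the loan to an officer requires a majority of the managers present (4). A majority of 4 is 3, so 3 affirmative votes are needed; 2 voted in favor. Not satisfied.

Invalid — vote requirement not satisfied.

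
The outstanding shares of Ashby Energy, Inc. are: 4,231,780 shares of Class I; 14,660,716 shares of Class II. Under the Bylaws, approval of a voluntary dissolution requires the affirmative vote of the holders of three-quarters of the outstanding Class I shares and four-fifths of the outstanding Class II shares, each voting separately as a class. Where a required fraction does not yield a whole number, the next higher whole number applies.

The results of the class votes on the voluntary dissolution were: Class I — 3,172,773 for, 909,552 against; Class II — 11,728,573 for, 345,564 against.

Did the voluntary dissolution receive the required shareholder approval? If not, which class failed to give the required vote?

Not approved — the Class I shares did not give the required vote.

Class I: 3/4 of 4231780 = 3173835; 3,173,835 required, 3,172,773 in favor — not approved.
Class II: 4/5 of 14660716 = 11728572.80, rounded up to 11728573; 11,728,573 required, 11,728,573 in favor — approved.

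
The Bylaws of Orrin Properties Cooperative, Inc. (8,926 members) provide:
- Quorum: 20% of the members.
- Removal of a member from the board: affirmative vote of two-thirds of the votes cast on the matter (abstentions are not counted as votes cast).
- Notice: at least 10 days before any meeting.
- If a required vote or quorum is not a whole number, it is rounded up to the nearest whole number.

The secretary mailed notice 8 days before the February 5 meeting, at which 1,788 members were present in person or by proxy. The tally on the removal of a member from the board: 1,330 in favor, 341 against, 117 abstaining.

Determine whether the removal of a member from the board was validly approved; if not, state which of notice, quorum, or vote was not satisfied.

Invalid — notice requirement not satisfied.

Notice: 8 days given; 10 required. Not satisfied.
Quorum: 20% of 8,926 = 1,785.20, rounded up to 1,786; 1,788 present. Satisfied.
Vote: requires two-thirds of the votes cast (1,788 − 117 abstaining = 1,671); 2/3 of 1671 = 1114, so 1,114 needed; 1,330 in favor. Satisfied.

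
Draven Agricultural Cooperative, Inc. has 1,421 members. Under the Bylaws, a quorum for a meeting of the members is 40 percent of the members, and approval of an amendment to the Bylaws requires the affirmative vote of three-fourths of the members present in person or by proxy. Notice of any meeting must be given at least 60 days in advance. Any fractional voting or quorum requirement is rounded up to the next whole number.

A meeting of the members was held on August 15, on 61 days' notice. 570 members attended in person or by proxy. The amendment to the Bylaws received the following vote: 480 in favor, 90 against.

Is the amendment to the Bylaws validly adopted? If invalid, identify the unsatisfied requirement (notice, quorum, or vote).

Valid — all requirements satisfied.

Notice: 61 days given; 60 required. Satisfied.
Quorum: 40% of 1,421 = 568.40, rounded up to 569; 570 present. Satisfied.
Vote: requires three-fourths of those present (570); 3/4 of 570 = 427.50, rounded up to 428, so 428 needed; 480 in favor. Satisfied.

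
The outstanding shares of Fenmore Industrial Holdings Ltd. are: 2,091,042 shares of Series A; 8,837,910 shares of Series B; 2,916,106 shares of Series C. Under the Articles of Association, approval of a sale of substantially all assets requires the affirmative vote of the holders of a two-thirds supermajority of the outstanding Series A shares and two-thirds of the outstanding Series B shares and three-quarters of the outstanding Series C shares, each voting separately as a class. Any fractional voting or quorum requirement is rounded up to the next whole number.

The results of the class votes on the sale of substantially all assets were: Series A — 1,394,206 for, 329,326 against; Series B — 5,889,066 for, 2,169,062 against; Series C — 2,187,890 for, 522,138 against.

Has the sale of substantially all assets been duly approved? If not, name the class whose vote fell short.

Series A: 2/3 of 2091042 = 1394028; 1,394,028 required, 1,394,206 in favor — approved.
Series B: 2/3 of 8837910 = 5891940; 5,891,940 required, 5,889,066 in favor — not approved.
Series C: 3/4 of 2916106 = 2187079.50, rounded up to 2187080; 2,187,080 required, 2,187,890 in favor — approved.

Not approved — the Series B shares did not give the required vote.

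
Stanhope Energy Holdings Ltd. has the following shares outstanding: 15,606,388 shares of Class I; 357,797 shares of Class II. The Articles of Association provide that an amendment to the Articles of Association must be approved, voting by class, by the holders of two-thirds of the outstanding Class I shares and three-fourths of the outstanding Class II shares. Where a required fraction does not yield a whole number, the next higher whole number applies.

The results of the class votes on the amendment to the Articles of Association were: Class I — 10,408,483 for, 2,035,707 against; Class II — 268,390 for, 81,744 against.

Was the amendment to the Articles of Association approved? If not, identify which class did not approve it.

Class I: 2/3 of 15606388 = 10404258.67, rounded up to 10404259; 10,404,259 required, 10,408,483 in favor — approved.
Class II: 3/4 of 357797 = 268347.75, rounded up to 268348; 268,348 required, 268,390 in favor — approved.

Approved — every class gave the required vote.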